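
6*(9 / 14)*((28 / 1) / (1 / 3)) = 324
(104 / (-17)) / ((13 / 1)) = -8 / 17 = -0.47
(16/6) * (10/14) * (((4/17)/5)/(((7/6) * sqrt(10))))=32 * sqrt(10)/4165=0.02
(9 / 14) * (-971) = -624.21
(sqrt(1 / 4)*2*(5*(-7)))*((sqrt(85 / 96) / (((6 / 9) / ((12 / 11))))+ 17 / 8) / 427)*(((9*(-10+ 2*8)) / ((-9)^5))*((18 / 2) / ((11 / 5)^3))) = 625*sqrt(510) / 144682362+ 10625 / 78917652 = 0.00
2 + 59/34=127/34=3.74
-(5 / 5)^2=-1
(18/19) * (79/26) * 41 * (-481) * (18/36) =-1078587/38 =-28383.87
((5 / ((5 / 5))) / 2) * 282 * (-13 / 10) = -1833 / 2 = -916.50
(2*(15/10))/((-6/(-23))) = 11.50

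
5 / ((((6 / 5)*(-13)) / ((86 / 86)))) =-25 / 78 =-0.32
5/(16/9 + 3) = 45/43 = 1.05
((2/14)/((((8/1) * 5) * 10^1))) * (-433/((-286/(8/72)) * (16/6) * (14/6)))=433/44844800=0.00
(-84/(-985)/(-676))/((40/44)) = -231/1664650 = -0.00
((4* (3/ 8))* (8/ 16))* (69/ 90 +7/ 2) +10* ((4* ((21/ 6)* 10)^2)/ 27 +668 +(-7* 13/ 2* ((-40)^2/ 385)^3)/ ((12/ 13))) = -236679476192/ 8804565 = -26881.45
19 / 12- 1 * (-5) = 79 / 12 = 6.58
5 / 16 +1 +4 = 85 / 16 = 5.31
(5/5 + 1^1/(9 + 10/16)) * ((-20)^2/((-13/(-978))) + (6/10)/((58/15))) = 1928625945/58058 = 33218.95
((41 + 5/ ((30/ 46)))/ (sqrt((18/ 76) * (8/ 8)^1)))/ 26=73 * sqrt(38)/ 117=3.85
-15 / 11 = -1.36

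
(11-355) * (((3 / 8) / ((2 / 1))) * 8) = -516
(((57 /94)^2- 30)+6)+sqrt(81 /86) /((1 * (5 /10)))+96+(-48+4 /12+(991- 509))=9 * sqrt(86) /43+13431631 /26508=508.64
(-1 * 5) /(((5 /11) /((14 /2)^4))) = -26411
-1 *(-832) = 832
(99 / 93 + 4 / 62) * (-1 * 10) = -350 / 31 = -11.29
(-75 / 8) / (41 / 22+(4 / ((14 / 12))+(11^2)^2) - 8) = -5775 / 9017188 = -0.00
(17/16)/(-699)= -17/11184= -0.00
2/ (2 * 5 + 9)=2/ 19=0.11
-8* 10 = -80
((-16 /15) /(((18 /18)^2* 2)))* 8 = -64 /15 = -4.27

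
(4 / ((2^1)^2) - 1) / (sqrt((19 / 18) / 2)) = 0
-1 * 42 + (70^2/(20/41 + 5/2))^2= 2689558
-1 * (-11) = 11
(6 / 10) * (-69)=-207 / 5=-41.40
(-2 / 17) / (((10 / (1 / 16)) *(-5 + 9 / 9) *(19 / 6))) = 3 / 51680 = 0.00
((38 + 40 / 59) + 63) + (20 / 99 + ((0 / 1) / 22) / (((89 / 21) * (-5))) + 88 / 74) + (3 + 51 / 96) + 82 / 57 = 14196234143 / 131399136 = 108.04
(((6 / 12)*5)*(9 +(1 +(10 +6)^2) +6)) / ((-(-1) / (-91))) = -61880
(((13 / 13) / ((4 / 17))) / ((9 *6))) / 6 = 0.01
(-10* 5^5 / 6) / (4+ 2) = -15625 / 18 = -868.06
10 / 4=5 / 2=2.50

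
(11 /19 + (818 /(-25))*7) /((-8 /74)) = 4015203 /1900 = 2113.26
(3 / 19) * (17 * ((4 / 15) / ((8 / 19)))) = 17 / 10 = 1.70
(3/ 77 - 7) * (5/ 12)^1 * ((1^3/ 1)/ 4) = -335/ 462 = -0.73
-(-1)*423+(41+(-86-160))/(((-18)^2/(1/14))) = 1918523/4536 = 422.95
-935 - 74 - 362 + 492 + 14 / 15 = -13171 / 15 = -878.07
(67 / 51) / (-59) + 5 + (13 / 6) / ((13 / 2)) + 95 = 100612 / 1003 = 100.31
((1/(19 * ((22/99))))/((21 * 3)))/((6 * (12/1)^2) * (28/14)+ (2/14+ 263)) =1/529644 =0.00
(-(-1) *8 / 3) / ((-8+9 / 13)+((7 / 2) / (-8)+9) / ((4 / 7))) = 6656 / 19161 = 0.35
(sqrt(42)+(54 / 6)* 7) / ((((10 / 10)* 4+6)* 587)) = sqrt(42) / 5870+63 / 5870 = 0.01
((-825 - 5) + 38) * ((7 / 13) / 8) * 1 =-693 / 13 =-53.31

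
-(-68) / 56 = 17 / 14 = 1.21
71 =71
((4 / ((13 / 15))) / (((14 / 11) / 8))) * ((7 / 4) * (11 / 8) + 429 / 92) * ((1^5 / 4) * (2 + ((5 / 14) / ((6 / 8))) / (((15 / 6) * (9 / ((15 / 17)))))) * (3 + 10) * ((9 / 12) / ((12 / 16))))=13449755 / 9996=1345.51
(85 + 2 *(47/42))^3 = 6148602368/9261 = 663924.24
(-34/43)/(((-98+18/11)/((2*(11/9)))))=2057/102555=0.02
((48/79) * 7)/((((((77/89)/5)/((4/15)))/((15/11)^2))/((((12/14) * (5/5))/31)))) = 7689600/22817333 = 0.34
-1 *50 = -50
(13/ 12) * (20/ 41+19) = 10387/ 492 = 21.11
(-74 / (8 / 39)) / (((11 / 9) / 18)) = -116883 / 22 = -5312.86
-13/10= -1.30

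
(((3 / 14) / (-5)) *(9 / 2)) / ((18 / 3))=-0.03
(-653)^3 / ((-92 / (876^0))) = 278445077 / 92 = 3026576.92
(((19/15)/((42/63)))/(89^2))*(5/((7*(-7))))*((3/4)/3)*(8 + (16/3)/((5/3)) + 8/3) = -0.00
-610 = -610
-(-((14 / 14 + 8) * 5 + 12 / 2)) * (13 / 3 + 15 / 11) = 3196 / 11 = 290.55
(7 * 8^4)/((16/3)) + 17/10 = 53777/10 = 5377.70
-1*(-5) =5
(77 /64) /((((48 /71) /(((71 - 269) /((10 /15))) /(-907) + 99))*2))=82087005 /928768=88.38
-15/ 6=-5/ 2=-2.50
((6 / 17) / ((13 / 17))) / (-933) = -2 / 4043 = -0.00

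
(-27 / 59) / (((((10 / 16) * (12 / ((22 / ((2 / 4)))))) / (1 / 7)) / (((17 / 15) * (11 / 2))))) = -24684 / 10325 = -2.39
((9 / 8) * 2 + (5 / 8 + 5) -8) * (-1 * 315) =39.38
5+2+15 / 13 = 106 / 13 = 8.15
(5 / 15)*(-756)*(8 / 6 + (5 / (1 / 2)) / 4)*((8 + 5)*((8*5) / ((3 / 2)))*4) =-1339520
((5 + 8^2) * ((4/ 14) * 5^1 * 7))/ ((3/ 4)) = 920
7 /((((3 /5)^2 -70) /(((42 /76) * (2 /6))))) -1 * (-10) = 660355 /66158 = 9.98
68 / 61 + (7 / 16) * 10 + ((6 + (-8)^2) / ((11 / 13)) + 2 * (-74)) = -59.78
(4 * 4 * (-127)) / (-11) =2032 / 11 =184.73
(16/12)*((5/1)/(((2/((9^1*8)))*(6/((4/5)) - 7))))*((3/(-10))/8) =-18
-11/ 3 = -3.67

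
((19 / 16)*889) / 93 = 16891 / 1488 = 11.35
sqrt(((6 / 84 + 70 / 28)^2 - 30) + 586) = 4*sqrt(1723) / 7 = 23.72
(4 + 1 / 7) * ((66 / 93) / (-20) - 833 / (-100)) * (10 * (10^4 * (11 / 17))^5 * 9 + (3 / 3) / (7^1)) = 7565797671201000000001058754708189 / 215676278300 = 35079414995640714373366.76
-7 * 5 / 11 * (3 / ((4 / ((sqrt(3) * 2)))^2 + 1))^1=-45 / 11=-4.09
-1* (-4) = 4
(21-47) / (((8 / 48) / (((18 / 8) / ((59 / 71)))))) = -24921 / 59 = -422.39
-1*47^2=-2209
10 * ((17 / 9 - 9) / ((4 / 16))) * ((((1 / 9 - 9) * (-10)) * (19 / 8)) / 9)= -4864000 / 729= -6672.15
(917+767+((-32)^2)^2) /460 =52513 /23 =2283.17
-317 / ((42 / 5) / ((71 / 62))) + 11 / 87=-3253967 / 75516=-43.09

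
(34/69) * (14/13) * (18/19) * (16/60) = 3808/28405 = 0.13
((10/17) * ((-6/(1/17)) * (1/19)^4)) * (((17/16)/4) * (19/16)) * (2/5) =-51/877952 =-0.00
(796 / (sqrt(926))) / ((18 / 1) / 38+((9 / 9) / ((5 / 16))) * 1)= 37810 * sqrt(926) / 161587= 7.12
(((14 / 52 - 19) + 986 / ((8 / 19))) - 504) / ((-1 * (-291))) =6.25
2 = 2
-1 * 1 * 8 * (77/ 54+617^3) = -50735184716/ 27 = -1879080915.41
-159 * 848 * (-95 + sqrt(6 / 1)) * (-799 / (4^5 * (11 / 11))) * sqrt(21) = 6733173 * sqrt(21) * (-95 + sqrt(6)) / 64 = -44619866.25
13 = 13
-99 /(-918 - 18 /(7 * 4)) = 154 /1429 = 0.11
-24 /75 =-8 /25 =-0.32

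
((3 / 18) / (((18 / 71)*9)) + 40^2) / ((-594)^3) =-1555271 / 203716215648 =-0.00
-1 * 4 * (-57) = 228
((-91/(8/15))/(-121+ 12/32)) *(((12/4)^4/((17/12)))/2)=40.44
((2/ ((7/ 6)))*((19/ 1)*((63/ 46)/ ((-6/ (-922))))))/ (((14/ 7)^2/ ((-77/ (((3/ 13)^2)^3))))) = -3255407542387/ 3726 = -873700360.28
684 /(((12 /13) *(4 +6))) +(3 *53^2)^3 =5984377505571 /10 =598437750557.10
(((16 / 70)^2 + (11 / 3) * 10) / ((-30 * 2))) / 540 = -67471 / 59535000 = -0.00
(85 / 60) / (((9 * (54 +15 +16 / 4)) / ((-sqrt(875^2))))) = -1.89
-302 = -302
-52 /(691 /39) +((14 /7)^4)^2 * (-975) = -172475628 /691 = -249602.93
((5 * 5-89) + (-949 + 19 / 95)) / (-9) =1688 / 15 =112.53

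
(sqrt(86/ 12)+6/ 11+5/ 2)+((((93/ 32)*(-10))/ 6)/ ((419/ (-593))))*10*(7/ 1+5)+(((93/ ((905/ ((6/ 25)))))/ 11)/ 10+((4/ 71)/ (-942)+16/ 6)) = sqrt(258)/ 6+57771478012598489/ 69743629972500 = 831.02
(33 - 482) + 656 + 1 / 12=2485 / 12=207.08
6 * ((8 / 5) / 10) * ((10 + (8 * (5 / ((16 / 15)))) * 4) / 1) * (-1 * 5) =-768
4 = 4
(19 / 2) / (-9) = -19 / 18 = -1.06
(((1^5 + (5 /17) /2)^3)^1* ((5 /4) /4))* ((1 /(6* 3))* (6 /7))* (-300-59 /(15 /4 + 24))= -8634210 /1272467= -6.79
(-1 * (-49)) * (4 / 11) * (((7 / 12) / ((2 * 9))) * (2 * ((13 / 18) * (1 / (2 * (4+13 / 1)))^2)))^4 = 3360173089 / 70137304720296707686662144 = 0.00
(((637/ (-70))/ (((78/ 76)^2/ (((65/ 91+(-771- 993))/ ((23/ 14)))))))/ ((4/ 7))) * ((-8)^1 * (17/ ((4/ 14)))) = -103927615652/ 13455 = -7724088.86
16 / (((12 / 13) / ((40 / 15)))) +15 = 551 / 9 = 61.22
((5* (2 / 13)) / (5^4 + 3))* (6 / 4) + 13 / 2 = 53081 / 8164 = 6.50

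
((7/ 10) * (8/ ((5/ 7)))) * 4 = 784/ 25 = 31.36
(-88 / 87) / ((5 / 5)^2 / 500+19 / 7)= -308000 / 827109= -0.37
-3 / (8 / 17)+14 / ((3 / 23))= 2423 / 24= 100.96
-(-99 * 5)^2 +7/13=-3185318/13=-245024.46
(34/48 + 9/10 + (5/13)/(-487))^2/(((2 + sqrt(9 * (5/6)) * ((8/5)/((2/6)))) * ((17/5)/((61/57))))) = -90983462131429/9440681334334848 + 90983462131429 * sqrt(30)/7867234445279040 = 0.05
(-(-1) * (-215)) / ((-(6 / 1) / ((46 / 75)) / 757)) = 748673 / 45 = 16637.18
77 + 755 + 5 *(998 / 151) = 130622 / 151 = 865.05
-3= -3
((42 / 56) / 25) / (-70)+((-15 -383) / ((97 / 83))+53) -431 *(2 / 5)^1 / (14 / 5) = -237058291 / 679000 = -349.13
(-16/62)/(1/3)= -24/31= -0.77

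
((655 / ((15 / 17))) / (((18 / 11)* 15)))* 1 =24497 / 810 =30.24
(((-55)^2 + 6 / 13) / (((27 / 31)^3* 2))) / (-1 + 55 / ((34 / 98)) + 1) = 19919066957 / 1379187810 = 14.44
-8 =-8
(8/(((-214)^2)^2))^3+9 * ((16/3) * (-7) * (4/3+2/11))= -100898183185444885529802284789/198192859828552453719254488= -509.09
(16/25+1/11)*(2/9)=134/825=0.16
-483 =-483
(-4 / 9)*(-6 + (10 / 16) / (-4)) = 197 / 72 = 2.74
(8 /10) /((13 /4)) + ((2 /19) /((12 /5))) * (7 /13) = 0.27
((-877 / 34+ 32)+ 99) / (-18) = -3577 / 612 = -5.84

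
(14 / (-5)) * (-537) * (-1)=-7518 / 5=-1503.60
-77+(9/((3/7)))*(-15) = -392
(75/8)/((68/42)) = 1575/272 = 5.79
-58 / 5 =-11.60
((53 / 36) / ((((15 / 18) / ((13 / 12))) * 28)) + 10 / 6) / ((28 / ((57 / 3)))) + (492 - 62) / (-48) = -2196109 / 282240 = -7.78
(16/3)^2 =256/9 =28.44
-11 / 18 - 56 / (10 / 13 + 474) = -0.73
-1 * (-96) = 96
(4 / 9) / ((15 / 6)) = 0.18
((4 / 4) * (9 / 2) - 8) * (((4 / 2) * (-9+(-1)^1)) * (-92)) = -6440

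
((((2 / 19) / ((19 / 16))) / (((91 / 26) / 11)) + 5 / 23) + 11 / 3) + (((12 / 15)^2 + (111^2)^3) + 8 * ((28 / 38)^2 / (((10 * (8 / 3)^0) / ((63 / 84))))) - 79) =8153277313639199278 / 4359075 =1870414552087.13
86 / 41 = 2.10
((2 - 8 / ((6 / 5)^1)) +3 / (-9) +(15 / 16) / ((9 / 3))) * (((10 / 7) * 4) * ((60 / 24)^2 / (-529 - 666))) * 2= 1875 / 6692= 0.28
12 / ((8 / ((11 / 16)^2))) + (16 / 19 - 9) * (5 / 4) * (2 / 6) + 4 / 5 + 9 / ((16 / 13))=791231 / 145920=5.42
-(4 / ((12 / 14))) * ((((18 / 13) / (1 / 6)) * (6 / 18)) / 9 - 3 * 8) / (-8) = -539 / 39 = -13.82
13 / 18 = 0.72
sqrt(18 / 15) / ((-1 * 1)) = -sqrt(30) / 5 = -1.10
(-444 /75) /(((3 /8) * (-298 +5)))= 1184 /21975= 0.05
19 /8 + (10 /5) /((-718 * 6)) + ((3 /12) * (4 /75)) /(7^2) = 2.37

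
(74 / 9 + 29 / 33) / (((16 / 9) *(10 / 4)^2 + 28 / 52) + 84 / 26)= 11713 / 19151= 0.61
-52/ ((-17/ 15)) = 780/ 17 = 45.88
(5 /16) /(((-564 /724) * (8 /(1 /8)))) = -905 /144384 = -0.01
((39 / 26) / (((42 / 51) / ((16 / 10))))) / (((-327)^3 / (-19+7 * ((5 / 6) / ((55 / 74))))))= 12512 / 13461826455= 0.00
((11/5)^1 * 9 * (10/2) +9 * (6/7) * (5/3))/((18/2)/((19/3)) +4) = 14877/721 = 20.63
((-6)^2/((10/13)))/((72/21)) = 273/20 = 13.65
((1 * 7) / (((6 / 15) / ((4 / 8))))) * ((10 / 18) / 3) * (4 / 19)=175 / 513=0.34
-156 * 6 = -936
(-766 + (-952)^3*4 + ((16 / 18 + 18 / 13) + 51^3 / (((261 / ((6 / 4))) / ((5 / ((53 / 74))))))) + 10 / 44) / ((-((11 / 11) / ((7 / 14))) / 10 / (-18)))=-68268864160119125 / 219791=-310608096601.40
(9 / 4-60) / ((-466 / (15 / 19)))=3465 / 35416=0.10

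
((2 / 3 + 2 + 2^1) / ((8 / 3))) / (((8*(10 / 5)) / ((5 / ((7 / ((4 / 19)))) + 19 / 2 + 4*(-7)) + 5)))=-3551 / 2432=-1.46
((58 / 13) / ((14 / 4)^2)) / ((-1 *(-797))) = 232 / 507689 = 0.00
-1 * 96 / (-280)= 12 / 35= 0.34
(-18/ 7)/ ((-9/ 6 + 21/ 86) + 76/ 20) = -3870/ 3829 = -1.01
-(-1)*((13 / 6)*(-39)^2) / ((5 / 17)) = 112047 / 10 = 11204.70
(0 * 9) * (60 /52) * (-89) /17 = 0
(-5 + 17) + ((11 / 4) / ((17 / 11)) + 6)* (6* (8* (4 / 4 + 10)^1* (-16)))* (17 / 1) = -1117236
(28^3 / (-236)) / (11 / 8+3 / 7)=-307328 / 5959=-51.57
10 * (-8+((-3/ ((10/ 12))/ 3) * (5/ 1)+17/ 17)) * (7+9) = -2080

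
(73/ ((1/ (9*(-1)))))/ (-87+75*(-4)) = 73/ 43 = 1.70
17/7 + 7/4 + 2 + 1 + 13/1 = 565/28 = 20.18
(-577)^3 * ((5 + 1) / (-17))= 1152600198 / 17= 67800011.65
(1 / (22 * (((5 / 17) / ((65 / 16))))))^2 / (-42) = -48841 / 5203968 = -0.01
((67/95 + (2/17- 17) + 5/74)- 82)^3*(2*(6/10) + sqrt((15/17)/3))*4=-6581470.32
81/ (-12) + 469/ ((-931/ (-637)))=23875/ 76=314.14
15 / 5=3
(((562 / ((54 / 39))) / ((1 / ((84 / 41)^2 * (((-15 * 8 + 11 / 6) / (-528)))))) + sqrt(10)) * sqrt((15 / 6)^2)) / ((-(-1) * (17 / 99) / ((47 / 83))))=23265 * sqrt(10) / 2822 + 29823585155 / 9487564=3169.51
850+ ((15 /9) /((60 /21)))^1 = 10207 /12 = 850.58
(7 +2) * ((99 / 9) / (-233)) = -0.42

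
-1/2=-0.50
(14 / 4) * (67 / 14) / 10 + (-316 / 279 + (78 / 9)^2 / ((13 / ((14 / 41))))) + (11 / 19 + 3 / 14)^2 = 2827878163 / 899308760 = 3.14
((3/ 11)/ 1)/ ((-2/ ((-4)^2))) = -24/ 11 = -2.18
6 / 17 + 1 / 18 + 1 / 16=1153 / 2448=0.47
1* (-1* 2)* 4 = -8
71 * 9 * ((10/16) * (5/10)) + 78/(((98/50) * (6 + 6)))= 159155/784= 203.00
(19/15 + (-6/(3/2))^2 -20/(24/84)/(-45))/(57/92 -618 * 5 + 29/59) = -4597516/754492005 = -0.01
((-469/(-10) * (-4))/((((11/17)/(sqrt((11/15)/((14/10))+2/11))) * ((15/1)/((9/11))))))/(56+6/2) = -2278 * sqrt(37653)/1963225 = -0.23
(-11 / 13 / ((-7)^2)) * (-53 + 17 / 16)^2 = -7596171 / 163072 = -46.58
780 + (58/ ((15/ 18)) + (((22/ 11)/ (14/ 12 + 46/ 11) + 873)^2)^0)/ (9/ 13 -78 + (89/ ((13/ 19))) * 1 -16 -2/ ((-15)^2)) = 84075225/ 107524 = 781.92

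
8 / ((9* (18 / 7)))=28 / 81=0.35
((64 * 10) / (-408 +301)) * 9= -5760 / 107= -53.83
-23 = -23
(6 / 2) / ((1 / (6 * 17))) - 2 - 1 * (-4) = 308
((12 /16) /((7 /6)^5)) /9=648 /16807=0.04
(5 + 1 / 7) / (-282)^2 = 1 / 15463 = 0.00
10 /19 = 0.53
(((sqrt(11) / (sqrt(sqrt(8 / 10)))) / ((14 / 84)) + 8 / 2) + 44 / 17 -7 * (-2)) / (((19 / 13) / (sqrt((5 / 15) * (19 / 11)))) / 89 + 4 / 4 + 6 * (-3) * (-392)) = -38181 * sqrt(114) * 5^(1 / 4) / 66666392171974 -28925 * sqrt(627) / 80952047637397 + 236171149825 / 80952047637397 + 28340537979 * sqrt(22) * 5^(1 / 4) / 66666392171974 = 0.01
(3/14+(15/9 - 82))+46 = -1433/42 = -34.12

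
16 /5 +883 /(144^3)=47780159 /14929920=3.20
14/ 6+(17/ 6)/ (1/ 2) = 8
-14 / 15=-0.93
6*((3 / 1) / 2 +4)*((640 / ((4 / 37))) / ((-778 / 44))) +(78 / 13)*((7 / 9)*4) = -12871976 / 1167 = -11029.97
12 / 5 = 2.40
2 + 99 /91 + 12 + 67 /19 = 32184 /1729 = 18.61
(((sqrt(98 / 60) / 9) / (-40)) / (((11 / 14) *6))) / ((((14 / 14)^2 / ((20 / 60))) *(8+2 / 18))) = -49 *sqrt(30) / 8672400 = -0.00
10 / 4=5 / 2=2.50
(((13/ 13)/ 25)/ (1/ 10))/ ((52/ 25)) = 5/ 26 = 0.19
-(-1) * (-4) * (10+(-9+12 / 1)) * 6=-312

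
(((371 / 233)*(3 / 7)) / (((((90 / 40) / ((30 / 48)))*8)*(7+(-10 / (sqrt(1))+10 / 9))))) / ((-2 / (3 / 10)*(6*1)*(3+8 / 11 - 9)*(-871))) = 1749 / 25613030144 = 0.00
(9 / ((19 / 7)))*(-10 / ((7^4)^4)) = -90 / 90203668688917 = -0.00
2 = 2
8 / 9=0.89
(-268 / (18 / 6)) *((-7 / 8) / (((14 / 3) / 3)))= 201 / 4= 50.25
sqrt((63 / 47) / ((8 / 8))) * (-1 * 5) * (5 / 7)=-75 * sqrt(329) / 329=-4.13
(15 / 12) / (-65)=-1 / 52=-0.02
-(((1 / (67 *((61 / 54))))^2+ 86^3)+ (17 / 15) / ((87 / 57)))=-4621621695002087 / 7266052515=-636056.74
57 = 57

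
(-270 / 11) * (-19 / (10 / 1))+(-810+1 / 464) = -3896197 / 5104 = -763.36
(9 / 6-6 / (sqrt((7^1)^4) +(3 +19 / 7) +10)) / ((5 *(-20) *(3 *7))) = -17 / 25368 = -0.00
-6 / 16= -3 / 8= -0.38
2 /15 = 0.13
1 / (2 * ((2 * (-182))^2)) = 1 / 264992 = 0.00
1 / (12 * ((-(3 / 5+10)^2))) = -25 / 33708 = -0.00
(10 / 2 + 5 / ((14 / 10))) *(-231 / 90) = -22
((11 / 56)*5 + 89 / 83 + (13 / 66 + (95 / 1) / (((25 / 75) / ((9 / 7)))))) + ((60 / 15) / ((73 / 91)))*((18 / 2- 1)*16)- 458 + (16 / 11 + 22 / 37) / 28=227445200009 / 414290184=549.00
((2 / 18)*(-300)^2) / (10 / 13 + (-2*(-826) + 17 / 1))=130000 / 21707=5.99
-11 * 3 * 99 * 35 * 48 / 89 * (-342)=1877087520 / 89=21090871.01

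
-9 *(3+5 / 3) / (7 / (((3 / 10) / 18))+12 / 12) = -42 / 421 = -0.10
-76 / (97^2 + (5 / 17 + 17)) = -0.01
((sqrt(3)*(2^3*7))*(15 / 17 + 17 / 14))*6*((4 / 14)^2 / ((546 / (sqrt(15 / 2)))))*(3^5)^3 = 171842510232*sqrt(10) / 75803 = 7168762.86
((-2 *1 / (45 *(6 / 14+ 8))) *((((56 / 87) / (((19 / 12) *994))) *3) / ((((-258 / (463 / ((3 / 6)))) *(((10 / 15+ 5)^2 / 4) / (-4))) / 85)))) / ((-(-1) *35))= -0.00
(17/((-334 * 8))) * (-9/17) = 9/2672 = 0.00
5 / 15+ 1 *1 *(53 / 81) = 80 / 81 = 0.99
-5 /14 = -0.36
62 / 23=2.70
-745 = -745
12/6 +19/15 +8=169/15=11.27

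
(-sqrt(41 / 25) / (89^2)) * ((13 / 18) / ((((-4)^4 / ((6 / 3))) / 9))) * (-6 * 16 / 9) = 13 * sqrt(41) / 950520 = 0.00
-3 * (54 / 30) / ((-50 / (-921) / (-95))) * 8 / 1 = 1889892 / 25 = 75595.68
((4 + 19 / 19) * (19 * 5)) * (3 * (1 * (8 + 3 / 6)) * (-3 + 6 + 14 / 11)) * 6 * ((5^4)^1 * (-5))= -10674140625 / 11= -970376420.45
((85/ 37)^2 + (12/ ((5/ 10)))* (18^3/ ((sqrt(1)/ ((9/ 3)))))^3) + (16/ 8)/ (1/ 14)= 175966906796982773/ 1369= 128536820158497.28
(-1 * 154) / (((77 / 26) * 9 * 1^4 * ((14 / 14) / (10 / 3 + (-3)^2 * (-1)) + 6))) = -884 / 891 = -0.99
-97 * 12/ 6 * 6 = -1164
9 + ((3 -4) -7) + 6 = 7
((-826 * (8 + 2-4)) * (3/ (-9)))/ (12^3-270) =826/ 729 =1.13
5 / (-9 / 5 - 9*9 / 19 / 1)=-475 / 576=-0.82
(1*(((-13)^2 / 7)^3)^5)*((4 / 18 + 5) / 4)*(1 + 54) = 6772688738835107722583725453873431665 / 170912214357948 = 39626709912322627585221.41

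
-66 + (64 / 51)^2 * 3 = -53126 / 867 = -61.28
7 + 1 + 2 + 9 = 19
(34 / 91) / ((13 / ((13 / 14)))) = 17 / 637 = 0.03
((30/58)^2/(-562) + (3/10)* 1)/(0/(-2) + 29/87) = 1061757/1181605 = 0.90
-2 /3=-0.67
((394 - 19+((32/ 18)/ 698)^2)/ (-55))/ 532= -3699705439/ 288675678060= -0.01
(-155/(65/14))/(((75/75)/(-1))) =434/13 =33.38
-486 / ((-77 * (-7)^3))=-486 / 26411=-0.02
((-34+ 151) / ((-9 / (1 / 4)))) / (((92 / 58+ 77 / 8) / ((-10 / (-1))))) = -7540 / 2601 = -2.90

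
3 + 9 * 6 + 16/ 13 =757/ 13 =58.23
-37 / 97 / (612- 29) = -37 / 56551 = -0.00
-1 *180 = -180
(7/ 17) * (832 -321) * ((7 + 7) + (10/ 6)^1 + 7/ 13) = 2260664/ 663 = 3409.75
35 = 35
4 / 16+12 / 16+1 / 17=18 / 17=1.06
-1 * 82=-82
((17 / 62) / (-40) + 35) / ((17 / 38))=1648877 / 21080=78.22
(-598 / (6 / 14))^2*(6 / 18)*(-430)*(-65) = 489756558200 / 27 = 18139131785.19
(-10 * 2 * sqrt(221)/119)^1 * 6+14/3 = 14/3-120 * sqrt(221)/119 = -10.32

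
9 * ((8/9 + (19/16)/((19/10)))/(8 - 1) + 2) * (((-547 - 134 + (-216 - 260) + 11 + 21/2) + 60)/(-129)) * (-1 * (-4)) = 665.19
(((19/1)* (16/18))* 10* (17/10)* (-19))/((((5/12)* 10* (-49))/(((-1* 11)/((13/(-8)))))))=8640896/47775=180.87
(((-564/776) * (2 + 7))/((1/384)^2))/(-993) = 971.34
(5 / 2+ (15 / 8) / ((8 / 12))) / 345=17 / 1104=0.02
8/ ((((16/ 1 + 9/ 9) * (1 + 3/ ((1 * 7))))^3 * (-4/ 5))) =-343/ 491300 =-0.00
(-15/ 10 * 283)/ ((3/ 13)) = -3679/ 2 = -1839.50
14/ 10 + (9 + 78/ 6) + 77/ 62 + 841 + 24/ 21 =1880923/ 2170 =866.78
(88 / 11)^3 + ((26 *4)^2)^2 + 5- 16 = 116986357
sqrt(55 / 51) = sqrt(2805) / 51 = 1.04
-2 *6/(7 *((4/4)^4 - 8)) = 12/49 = 0.24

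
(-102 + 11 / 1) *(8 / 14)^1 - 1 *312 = -364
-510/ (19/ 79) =-40290/ 19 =-2120.53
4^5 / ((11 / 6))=6144 / 11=558.55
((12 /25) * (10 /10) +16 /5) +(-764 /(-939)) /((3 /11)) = 469264 /70425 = 6.66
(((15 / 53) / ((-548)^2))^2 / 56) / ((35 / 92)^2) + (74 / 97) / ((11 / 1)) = 3214917385610419891 / 46355633114066184832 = 0.07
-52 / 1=-52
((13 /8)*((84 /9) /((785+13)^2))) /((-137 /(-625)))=8125 /74778984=0.00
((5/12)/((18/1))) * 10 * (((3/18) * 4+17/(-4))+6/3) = -475/1296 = -0.37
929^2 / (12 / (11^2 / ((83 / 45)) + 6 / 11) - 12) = -73024.03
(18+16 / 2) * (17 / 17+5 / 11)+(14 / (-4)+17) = 1129 / 22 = 51.32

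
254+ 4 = 258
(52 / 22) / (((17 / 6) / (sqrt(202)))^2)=189072 / 3179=59.48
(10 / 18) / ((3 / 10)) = 50 / 27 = 1.85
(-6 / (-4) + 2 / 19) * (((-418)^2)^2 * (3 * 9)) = 1323168427944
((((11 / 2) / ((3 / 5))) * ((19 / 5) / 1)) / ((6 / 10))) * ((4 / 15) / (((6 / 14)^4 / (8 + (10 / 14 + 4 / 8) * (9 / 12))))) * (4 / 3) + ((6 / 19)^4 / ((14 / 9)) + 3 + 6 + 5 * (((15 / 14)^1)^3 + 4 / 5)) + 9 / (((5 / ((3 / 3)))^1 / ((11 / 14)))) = 64201463045680739 / 11731095031320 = 5472.76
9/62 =0.15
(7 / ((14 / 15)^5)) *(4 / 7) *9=6834375 / 134456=50.83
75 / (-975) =-1 / 13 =-0.08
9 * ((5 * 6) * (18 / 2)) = 2430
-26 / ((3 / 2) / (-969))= 16796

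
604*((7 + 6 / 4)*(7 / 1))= 35938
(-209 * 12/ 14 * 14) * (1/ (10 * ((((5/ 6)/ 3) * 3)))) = -7524/ 25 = -300.96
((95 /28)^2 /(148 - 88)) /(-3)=-1805 /28224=-0.06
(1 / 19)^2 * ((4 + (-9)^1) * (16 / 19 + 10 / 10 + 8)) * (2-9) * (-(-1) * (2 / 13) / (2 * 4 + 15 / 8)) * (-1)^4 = 104720 / 7044193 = 0.01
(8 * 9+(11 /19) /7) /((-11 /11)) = -72.08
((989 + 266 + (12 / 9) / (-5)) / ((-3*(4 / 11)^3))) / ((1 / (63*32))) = -17535525.70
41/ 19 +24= 497/ 19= 26.16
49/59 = 0.83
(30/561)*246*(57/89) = 140220/16643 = 8.43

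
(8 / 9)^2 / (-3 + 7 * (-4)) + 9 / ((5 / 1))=22279 / 12555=1.77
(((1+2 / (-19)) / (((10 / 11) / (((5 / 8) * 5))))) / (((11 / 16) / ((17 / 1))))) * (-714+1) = -1030285 / 19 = -54225.53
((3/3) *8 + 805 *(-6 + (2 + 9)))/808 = 4033/808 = 4.99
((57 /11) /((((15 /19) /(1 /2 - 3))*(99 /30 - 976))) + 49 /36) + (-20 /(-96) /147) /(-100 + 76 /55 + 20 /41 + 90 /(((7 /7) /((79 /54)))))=118015610802007 /85641248784168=1.38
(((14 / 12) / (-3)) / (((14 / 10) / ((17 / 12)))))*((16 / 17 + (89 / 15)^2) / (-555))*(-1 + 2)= 138257 / 5394600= 0.03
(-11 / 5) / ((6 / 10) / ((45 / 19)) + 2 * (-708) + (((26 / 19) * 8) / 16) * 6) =3135 / 2011589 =0.00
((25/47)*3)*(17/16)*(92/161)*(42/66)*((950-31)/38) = 14.91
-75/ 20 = -3.75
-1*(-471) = 471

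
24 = 24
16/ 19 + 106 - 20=86.84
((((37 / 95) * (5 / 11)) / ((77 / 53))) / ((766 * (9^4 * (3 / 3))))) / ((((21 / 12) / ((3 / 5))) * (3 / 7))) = 3922 / 202197521295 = 0.00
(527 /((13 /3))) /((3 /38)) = 20026 /13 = 1540.46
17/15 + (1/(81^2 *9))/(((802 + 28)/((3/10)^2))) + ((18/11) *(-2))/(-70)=49482624677/41931351000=1.18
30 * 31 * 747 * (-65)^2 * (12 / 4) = 8805449250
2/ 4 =1/ 2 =0.50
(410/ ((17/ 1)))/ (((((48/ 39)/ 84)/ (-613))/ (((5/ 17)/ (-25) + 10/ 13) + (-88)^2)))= -4516829798901/ 578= -7814584427.16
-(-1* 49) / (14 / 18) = 63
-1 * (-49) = 49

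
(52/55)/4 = 13/55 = 0.24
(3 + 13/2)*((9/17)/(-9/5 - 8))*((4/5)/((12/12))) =-342/833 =-0.41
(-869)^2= 755161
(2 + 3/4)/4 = 11/16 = 0.69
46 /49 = 0.94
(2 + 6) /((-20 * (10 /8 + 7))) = -8 /165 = -0.05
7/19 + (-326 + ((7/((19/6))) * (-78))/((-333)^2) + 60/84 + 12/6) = -529164856/1638693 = -322.92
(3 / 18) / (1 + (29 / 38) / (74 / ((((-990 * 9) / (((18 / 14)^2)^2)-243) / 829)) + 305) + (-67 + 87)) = 1550168941 / 195345976557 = 0.01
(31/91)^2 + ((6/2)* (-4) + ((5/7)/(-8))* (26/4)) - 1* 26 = -5096367/132496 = -38.46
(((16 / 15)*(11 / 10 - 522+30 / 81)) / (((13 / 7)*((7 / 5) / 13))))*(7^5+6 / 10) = -94487621072 / 2025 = -46660553.62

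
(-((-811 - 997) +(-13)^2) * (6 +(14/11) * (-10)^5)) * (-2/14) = 208590166/7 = 29798595.14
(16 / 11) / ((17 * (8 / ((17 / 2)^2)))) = 17 / 22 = 0.77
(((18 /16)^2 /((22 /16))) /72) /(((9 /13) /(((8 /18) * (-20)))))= -65 /396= -0.16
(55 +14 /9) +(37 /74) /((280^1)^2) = 56.56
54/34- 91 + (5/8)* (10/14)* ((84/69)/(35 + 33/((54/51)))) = -13877845/155227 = -89.40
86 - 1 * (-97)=183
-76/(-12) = 19/3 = 6.33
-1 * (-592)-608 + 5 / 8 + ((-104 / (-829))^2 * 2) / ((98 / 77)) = -590762693 / 38485496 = -15.35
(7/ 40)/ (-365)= -7/ 14600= -0.00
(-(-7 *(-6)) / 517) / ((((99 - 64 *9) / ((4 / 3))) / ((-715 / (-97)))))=3640 / 2174643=0.00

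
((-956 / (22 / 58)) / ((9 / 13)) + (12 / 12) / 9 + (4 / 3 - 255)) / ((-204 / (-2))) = -192757 / 5049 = -38.18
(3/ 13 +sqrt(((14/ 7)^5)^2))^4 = 30821664721/ 28561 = 1079152.16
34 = 34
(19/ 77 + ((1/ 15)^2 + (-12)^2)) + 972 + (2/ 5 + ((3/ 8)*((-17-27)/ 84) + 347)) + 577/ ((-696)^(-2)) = 38740016070031/ 138600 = 279509495.45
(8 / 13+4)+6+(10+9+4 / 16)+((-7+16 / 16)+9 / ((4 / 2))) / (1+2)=29.37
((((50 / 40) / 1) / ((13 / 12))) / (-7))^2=225 / 8281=0.03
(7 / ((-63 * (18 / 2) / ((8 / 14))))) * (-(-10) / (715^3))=-8 / 41450634225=-0.00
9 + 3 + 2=14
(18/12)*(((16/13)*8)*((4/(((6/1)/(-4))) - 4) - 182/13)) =-3968/13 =-305.23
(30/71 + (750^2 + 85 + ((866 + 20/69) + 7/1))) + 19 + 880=2764788433/4899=564357.71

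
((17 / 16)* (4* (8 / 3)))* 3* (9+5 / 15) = 317.33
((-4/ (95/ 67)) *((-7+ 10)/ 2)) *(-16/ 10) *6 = 40.62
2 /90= 0.02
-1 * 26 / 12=-13 / 6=-2.17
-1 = -1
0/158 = 0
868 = 868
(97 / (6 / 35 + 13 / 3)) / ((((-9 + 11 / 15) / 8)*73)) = -305550 / 1070399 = -0.29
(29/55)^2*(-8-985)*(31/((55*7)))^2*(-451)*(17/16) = 559372884321/652190000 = 857.68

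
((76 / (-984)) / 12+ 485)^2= 235218.76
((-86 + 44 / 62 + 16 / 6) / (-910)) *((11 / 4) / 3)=21131 / 253890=0.08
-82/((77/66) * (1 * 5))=-492/35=-14.06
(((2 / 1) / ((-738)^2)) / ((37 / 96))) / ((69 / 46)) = 32 / 5037957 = 0.00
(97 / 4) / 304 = 97 / 1216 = 0.08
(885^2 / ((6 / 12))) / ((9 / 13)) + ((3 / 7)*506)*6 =15847658 / 7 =2263951.14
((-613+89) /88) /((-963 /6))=131 /3531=0.04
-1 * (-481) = 481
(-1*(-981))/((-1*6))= -327/2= -163.50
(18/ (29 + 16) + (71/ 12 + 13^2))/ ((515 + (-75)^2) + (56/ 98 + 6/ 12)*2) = 73633/ 2579700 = 0.03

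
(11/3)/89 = 11/267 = 0.04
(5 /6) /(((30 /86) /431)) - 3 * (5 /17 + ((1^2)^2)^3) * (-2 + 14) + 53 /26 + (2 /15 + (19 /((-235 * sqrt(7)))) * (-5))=19 * sqrt(7) /329 + 9797761 /9945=985.35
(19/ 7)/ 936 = 19/ 6552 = 0.00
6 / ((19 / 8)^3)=3072 / 6859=0.45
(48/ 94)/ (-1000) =-3/ 5875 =-0.00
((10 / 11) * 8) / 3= 80 / 33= 2.42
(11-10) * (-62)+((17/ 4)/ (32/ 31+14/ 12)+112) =42481/ 818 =51.93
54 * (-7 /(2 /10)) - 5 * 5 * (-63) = -315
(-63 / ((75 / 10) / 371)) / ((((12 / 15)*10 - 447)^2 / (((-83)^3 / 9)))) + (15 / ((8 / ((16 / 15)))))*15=3056586128 / 2890815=1057.34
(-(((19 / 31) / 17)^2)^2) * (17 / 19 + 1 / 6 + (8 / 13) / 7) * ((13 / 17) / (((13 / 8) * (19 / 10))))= -172168120 / 357976097523681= -0.00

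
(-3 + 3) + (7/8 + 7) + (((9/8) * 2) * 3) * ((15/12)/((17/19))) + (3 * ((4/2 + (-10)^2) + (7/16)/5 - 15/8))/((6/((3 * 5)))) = 418281/544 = 768.90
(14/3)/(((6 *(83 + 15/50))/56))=80/153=0.52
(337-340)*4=-12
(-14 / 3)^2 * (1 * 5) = 980 / 9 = 108.89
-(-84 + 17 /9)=739 /9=82.11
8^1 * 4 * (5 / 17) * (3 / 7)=480 / 119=4.03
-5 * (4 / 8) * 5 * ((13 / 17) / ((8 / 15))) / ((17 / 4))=-4.22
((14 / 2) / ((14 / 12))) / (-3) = -2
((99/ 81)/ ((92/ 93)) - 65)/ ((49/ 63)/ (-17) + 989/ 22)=-9873039/ 6953498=-1.42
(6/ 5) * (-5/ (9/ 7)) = -14/ 3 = -4.67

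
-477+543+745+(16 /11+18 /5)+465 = 70458 /55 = 1281.05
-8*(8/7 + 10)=-624/7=-89.14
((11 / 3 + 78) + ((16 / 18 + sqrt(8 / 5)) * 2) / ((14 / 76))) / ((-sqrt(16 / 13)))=-94.69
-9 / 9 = -1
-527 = -527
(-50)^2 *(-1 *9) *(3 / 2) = -33750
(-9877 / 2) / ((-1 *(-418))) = -9877 / 836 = -11.81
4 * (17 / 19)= 68 / 19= 3.58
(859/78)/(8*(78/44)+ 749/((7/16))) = 0.01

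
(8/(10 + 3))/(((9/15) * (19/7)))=280/741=0.38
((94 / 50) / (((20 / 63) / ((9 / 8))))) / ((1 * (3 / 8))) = 17.77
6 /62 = 3 /31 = 0.10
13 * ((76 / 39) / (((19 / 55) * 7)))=220 / 21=10.48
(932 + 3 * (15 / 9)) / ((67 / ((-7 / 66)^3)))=-321391 / 19262232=-0.02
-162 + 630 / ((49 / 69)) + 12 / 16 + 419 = 32057 / 28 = 1144.89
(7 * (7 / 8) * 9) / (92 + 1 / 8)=441 / 737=0.60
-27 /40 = -0.68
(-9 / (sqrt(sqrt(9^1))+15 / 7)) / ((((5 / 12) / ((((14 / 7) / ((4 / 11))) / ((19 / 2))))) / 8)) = -33264 / 247+77616* sqrt(3) / 1235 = -25.82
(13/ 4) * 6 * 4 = 78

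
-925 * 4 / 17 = -3700 / 17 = -217.65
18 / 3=6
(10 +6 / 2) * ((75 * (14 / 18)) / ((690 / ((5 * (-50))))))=-56875 / 207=-274.76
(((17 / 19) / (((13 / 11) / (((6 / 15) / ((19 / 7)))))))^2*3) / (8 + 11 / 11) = 6853924 / 1651818675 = 0.00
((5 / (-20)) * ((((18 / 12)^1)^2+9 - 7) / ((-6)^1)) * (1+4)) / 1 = 85 / 96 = 0.89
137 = 137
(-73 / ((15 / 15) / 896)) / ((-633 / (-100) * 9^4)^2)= -654080000 / 17248347590769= -0.00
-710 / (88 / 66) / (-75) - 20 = -12.90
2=2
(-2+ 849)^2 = 717409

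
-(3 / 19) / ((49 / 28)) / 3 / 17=-0.00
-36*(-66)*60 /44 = 3240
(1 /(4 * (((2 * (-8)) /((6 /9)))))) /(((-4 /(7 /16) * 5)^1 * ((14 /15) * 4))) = 1 /16384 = 0.00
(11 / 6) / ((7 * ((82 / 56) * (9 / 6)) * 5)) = 44 / 1845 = 0.02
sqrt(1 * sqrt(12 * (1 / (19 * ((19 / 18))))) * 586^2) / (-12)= -293 * sqrt(19) * 6^(3 / 4) / 114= -42.95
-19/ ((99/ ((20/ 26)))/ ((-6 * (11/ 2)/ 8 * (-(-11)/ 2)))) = 1045/ 312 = 3.35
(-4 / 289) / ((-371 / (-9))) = -36 / 107219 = -0.00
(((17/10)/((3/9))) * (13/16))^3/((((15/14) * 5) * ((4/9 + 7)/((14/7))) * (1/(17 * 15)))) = 312126078537/343040000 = 909.88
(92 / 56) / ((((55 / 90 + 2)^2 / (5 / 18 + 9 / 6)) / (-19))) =-125856 / 15463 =-8.14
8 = 8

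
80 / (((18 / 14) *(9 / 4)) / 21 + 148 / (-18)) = -9.90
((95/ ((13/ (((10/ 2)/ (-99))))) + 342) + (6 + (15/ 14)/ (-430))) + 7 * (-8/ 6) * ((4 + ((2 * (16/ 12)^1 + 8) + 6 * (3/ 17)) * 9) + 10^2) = -42357901745/ 26342316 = -1607.98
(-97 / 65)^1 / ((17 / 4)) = -0.35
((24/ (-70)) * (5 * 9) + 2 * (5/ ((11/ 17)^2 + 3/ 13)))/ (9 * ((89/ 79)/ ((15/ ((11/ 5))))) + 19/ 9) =-942075/ 109240264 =-0.01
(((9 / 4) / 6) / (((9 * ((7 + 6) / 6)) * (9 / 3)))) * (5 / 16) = 5 / 2496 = 0.00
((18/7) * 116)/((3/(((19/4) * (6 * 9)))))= 25503.43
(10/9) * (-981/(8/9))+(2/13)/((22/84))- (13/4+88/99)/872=-5502089299/4489056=-1225.67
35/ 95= 7/ 19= 0.37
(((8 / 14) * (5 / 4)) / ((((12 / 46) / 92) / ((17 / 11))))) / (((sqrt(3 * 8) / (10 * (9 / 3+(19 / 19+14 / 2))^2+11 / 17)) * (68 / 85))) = 24743975 * sqrt(6) / 504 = 120258.16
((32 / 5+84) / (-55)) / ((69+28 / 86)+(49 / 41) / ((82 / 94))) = -16335958 / 702637375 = -0.02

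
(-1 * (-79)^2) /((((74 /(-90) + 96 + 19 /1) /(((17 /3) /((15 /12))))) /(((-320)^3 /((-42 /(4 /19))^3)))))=-55625383936000 /54395320077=-1022.61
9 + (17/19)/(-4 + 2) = 325/38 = 8.55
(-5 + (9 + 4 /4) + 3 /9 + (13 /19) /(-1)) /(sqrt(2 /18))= 265 /19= 13.95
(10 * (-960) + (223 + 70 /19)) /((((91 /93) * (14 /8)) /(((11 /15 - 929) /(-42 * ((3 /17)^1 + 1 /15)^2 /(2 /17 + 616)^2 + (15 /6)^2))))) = 505998171764867699520 /622384830053077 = 812998.88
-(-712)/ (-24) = -89/ 3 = -29.67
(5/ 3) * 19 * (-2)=-190/ 3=-63.33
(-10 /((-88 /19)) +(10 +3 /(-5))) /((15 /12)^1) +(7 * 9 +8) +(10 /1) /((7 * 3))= 466178 /5775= 80.72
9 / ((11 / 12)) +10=218 / 11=19.82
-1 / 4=-0.25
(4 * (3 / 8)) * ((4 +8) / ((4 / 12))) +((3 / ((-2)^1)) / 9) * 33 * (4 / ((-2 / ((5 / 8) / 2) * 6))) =5239 / 96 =54.57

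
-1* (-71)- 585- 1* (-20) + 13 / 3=-1469 / 3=-489.67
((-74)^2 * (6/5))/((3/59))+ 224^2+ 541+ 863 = 904068/5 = 180813.60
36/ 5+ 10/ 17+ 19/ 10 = 1647/ 170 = 9.69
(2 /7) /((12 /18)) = 3 /7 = 0.43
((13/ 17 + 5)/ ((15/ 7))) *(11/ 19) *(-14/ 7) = -15092/ 4845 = -3.11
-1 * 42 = -42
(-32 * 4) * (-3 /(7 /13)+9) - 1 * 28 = -3268 /7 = -466.86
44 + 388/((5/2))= 996/5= 199.20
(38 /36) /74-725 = -965681 /1332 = -724.99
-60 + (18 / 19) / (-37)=-42198 / 703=-60.03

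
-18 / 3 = -6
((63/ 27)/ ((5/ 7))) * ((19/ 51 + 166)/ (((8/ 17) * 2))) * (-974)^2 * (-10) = -98606569285/ 18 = -5478142738.06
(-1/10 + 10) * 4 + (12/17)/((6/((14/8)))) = 6767/170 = 39.81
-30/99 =-10/33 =-0.30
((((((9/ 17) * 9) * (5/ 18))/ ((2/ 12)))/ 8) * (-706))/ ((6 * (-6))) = 5295/ 272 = 19.47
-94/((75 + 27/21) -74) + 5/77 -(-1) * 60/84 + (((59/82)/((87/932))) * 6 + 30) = 26295111/732424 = 35.90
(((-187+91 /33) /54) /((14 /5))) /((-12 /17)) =32300 /18711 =1.73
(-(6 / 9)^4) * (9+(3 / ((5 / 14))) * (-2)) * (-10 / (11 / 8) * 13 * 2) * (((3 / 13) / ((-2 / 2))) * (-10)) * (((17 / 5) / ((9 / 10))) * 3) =-2263040 / 297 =-7619.66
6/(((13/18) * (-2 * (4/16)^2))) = -864/13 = -66.46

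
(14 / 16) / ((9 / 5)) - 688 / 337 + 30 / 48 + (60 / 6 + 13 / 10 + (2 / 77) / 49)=1186703117 / 114435090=10.37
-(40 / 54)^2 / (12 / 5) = -500 / 2187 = -0.23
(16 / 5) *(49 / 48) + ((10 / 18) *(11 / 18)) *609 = 56707 / 270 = 210.03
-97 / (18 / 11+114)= -1067 / 1272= -0.84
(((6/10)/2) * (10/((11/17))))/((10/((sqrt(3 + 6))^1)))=153/110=1.39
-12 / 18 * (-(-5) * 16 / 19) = -2.81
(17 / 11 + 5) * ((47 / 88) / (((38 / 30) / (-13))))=-82485 / 2299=-35.88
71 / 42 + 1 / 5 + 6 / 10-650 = -135977 / 210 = -647.51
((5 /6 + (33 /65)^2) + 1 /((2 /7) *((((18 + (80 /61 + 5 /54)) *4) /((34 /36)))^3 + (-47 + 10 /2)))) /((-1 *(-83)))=13205875494915870347 /1004579404147866927900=0.01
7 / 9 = 0.78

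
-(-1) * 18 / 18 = 1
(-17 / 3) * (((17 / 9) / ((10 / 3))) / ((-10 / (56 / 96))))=2023 / 10800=0.19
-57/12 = -19/4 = -4.75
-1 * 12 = -12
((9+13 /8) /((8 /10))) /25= 17 /32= 0.53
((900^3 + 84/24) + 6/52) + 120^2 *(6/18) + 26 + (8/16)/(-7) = 132678878977/182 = 729004829.54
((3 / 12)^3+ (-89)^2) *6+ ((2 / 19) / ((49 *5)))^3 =153405579164998381 / 3227817964000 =47526.09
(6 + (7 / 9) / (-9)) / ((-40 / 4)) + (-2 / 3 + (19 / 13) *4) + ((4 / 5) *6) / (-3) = 6293 / 2106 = 2.99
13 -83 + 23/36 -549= -22261/36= -618.36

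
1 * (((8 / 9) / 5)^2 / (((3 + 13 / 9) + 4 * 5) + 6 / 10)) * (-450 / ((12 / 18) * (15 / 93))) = -5952 / 1127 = -5.28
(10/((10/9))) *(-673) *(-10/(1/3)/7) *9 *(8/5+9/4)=1798929/2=899464.50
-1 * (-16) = 16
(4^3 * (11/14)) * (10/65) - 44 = -3300/91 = -36.26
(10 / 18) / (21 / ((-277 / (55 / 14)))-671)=-2770 / 3347091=-0.00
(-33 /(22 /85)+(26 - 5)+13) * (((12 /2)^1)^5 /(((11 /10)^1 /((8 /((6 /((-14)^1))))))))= 12337920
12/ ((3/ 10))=40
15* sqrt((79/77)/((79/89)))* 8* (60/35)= 1440* sqrt(6853)/539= 221.16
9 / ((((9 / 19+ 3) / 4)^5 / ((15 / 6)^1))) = 198087920 / 4348377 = 45.55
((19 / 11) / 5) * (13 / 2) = 247 / 110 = 2.25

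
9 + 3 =12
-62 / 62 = -1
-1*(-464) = 464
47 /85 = 0.55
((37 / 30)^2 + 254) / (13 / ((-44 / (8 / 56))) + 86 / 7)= 17707613 / 848475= 20.87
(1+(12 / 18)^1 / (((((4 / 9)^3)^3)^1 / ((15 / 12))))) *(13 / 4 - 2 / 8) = 1938675309 / 524288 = 3697.73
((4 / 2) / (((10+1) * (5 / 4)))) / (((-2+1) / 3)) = -0.44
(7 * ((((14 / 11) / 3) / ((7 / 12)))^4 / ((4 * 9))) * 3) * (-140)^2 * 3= 140492800 / 14641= 9595.85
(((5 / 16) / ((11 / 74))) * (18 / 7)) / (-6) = -555 / 616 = -0.90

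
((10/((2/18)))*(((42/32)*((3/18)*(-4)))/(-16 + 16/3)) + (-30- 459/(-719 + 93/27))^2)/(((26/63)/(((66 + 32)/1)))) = 4542713100261/22006400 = 206426.91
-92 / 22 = -4.18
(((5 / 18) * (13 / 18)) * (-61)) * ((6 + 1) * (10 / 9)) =-138775 / 1458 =-95.18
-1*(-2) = 2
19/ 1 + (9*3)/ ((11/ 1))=236/ 11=21.45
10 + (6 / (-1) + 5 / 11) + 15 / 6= 153 / 22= 6.95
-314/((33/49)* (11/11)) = -15386/33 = -466.24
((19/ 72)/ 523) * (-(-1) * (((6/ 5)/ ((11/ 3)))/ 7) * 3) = 57/ 805420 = 0.00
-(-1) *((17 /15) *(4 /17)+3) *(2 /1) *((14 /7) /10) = 98 /75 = 1.31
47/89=0.53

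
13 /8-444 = -3539 /8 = -442.38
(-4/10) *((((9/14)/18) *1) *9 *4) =-18/35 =-0.51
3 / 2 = 1.50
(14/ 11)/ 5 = 14/ 55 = 0.25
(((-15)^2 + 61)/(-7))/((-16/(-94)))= -240.04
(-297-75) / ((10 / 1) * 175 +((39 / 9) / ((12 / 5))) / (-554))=-0.21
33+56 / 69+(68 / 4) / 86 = 201811 / 5934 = 34.01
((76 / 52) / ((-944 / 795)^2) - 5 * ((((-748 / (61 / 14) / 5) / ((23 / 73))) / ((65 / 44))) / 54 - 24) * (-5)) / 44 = -277837818687677 / 19309074250752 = -14.39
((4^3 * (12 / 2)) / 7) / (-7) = -384 / 49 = -7.84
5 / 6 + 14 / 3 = 5.50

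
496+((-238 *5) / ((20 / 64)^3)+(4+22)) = -961798 / 25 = -38471.92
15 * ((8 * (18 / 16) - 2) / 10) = 21 / 2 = 10.50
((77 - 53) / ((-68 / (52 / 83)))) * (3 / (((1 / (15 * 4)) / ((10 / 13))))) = -43200 / 1411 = -30.62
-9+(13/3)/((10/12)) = -19/5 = -3.80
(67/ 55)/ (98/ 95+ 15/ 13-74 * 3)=-16549/ 2986181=-0.01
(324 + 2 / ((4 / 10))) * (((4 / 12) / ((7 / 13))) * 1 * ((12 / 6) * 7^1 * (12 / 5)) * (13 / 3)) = 444808 / 15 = 29653.87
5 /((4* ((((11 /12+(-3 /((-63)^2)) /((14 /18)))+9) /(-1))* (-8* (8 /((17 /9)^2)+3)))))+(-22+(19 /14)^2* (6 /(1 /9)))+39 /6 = 135671840279 /1615868296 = 83.96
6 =6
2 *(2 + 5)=14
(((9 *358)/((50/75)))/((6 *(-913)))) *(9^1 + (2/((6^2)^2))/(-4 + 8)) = -4175891/525888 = -7.94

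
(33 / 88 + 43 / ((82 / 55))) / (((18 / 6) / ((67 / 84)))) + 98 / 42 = 119275 / 11808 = 10.10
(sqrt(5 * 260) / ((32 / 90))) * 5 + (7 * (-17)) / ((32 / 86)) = -5117 / 16 + 1125 * sqrt(13) / 8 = 187.22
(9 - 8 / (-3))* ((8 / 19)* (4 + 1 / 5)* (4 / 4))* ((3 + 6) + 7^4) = 944720 / 19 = 49722.11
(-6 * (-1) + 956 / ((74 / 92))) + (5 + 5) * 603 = 267308 / 37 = 7224.54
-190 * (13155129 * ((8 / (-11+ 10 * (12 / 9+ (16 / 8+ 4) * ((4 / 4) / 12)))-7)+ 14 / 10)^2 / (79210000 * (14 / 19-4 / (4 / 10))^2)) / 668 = -86712019648371 / 7746886914800000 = -0.01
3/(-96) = -1/32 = -0.03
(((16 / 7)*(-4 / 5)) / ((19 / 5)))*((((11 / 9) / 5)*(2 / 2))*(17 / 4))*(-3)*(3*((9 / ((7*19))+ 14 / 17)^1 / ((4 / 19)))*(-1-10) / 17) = -195052 / 15827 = -12.32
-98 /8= -49 /4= -12.25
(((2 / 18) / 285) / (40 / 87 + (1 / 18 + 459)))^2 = 3364 / 4673376032789025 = 0.00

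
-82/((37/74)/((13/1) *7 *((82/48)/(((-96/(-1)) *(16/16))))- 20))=3014.43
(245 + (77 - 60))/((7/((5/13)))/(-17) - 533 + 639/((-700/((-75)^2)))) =-623560/13491963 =-0.05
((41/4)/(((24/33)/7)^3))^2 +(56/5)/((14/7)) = 83531867.13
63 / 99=7 / 11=0.64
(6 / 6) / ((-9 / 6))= -2 / 3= -0.67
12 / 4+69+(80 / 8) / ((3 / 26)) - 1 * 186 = -82 / 3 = -27.33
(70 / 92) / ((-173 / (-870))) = 15225 / 3979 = 3.83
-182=-182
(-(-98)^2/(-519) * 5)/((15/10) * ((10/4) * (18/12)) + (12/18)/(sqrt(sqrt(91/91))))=14.71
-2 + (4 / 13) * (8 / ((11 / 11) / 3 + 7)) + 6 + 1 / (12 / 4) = 2003 / 429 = 4.67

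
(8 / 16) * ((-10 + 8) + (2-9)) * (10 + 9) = -171 / 2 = -85.50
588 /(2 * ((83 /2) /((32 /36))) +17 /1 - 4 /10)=23520 /4399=5.35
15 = 15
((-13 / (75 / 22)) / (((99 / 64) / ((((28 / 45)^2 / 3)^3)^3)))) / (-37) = 186207807316033415355979268096 / 281463469871929441923556995391845703125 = 0.00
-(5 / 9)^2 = -25 / 81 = -0.31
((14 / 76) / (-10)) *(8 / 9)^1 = -14 / 855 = -0.02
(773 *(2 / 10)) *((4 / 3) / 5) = 3092 / 75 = 41.23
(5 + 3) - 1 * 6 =2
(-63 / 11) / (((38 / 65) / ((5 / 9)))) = -2275 / 418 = -5.44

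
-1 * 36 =-36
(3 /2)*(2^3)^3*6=4608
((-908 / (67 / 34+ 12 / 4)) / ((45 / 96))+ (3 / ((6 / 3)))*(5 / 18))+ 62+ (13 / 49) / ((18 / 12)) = -162528959 / 496860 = -327.11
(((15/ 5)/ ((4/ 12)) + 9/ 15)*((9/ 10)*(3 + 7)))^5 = 15045919506432/ 3125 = 4814694242.06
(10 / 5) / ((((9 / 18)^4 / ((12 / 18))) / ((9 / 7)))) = 192 / 7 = 27.43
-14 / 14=-1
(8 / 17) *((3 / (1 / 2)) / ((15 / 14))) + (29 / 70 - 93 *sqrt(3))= 3629 / 1190 - 93 *sqrt(3)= -158.03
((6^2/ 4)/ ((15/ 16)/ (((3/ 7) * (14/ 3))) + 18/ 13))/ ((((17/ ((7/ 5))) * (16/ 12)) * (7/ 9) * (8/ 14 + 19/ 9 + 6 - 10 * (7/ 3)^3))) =-1592136/ 488650805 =-0.00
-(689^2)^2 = -225360027841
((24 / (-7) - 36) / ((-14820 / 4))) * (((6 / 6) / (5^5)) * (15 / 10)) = 138 / 27015625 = 0.00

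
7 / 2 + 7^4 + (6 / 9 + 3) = 14449 / 6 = 2408.17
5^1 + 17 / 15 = 92 / 15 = 6.13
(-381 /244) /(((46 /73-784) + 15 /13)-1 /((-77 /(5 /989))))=27534564057 /13793348956456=0.00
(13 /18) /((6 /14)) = 91 /54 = 1.69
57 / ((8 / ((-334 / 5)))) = -475.95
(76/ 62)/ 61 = 38/ 1891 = 0.02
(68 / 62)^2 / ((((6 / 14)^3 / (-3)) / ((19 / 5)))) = -7533652 / 43245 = -174.21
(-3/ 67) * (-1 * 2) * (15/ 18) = 5/ 67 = 0.07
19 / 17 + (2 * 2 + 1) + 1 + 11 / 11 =138 / 17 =8.12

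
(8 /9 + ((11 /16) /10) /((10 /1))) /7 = 12899 /100800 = 0.13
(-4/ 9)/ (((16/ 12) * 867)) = -1/ 2601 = -0.00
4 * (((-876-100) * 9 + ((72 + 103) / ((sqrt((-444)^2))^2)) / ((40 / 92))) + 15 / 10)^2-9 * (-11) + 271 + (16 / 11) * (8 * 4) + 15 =131892858081786671987 / 427488627456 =308529513.09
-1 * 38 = -38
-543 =-543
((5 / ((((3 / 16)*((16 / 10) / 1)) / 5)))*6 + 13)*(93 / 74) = 47709 / 74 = 644.72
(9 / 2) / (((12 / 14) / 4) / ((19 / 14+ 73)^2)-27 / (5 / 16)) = -16255215 / 312099988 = -0.05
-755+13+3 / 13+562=-2337 / 13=-179.77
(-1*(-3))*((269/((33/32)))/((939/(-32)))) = -275456/10329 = -26.67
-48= -48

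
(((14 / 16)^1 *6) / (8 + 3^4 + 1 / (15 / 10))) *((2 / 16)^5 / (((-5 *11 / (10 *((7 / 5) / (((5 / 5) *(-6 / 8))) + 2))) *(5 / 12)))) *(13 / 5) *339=-277641 / 3030016000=-0.00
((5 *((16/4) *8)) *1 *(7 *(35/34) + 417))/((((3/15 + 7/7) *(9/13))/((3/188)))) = 9374950/7191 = 1303.71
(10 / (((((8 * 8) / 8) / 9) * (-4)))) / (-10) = 9 / 32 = 0.28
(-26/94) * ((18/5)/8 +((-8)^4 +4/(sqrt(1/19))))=-1065077/940-52 * sqrt(19)/47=-1137.88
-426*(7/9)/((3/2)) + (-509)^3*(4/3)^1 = -1582468736/9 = -175829859.56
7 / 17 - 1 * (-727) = 12366 / 17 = 727.41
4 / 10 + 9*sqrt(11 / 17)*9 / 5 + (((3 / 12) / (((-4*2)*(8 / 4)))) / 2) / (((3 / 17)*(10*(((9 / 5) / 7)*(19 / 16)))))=15821 / 41040 + 81*sqrt(187) / 85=13.42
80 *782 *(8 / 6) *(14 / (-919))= -3503360 / 2757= -1270.71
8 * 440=3520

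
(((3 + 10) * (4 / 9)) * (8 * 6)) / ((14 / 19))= 7904 / 21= 376.38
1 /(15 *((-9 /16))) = -16 /135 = -0.12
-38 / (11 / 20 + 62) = -760 / 1251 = -0.61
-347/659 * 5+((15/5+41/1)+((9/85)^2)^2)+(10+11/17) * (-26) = -8099742501926/34400211875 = -235.46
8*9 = 72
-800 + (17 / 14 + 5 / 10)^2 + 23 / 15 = -584713 / 735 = -795.53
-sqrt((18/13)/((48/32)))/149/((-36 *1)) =sqrt(39)/34866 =0.00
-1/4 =-0.25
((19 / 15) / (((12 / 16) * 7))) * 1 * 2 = 152 / 315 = 0.48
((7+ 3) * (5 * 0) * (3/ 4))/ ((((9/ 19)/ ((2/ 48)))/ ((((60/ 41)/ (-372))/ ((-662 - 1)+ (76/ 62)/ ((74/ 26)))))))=0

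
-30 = -30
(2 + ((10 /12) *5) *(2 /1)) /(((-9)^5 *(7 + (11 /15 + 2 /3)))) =-155 /7440174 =-0.00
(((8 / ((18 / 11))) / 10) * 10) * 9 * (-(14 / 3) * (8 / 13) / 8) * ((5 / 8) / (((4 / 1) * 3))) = -0.82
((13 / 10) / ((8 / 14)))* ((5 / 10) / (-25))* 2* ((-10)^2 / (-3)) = 3.03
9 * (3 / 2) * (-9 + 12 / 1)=81 / 2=40.50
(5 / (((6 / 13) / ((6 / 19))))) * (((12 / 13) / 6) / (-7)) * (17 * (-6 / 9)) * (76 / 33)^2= 103360 / 22869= 4.52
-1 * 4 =-4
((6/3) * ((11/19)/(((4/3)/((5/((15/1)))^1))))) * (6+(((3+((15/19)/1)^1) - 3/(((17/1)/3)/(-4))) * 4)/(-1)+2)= -27764/6137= -4.52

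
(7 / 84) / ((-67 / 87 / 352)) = -2552 / 67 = -38.09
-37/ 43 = -0.86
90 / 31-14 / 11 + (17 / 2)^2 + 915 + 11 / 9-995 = -60119 / 12276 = -4.90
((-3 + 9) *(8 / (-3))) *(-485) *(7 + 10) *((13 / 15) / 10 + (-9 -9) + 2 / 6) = -11595768 / 5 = -2319153.60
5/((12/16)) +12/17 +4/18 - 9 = -215/153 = -1.41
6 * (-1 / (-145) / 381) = 2 / 18415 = 0.00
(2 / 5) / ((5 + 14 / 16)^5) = 65536 / 1146725035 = 0.00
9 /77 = 0.12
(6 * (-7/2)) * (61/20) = -1281/20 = -64.05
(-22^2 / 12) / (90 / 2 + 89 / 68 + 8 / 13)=-9724 / 11313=-0.86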